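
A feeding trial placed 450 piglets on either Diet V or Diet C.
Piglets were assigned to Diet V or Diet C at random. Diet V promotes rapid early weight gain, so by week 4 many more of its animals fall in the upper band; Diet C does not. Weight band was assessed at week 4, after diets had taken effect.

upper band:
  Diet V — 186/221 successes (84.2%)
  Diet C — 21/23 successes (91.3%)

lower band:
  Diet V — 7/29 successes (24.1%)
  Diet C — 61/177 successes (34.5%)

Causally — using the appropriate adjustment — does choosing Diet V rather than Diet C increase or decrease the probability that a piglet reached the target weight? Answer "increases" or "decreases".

increases

The distribution of week-4 weight band is itself part of what the diet does — it is an intermediate outcome. Holding it fixed would remove that part of the effect; the total effect is the pooled difference.
Pooled: Diet V 77.2% vs Diet C 41.0%; Diet V is higher overall.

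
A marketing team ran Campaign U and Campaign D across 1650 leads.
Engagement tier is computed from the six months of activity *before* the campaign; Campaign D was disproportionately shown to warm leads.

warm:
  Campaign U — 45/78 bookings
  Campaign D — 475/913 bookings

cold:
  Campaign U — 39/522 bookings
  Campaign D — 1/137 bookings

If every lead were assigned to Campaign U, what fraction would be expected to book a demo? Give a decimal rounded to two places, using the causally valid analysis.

0.38

Within every engagement tier level Campaign U has the higher rate, yet pooled Campaign D does — Simpson's reversal.
Here engagement tier is a common cause — it drives both which campaign a case falls under and the outcome. The crude comparison mixes populations; the stratum-specific rates are the causally relevant ones.
Standardising Campaign U to the population engagement tier mix: 0.601·45/78 + 0.399·39/522 = 0.376.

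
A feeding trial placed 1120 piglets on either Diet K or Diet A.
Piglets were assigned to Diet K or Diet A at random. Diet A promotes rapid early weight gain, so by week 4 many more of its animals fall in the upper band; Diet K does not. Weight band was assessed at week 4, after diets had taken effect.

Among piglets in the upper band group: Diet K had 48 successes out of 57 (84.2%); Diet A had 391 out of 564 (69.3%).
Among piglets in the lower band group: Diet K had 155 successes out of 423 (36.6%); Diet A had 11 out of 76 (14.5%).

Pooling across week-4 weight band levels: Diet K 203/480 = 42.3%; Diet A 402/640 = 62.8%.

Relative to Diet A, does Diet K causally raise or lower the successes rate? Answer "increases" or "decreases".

Within every week-4 weight band level Diet K has the higher rate, yet pooled Diet A does — Simpson's reversal.
The distribution of week-4 weight band is itself part of what the diet does — it is an intermediate outcome. Holding it fixed would remove that part of the effect; the total effect is the pooled difference.
Pooled: Diet K 42.3% vs Diet A 62.8%; Diet A is higher overall.

decreases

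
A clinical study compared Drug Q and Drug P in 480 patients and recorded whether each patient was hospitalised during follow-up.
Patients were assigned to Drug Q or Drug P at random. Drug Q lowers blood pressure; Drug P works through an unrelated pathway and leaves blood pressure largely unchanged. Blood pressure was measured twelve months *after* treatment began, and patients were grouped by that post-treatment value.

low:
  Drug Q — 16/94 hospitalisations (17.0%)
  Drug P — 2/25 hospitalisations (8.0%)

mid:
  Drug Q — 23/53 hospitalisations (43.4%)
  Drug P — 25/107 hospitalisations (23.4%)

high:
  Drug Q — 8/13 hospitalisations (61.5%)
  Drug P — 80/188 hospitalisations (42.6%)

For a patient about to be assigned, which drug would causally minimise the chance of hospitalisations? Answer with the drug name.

Blood pressure lies on the pathway drug → blood pressure → outcome, so adjusting for it blocks the indirect effect. For the total causal effect of drug, use the unadjusted pooled rates.
Pooled: Drug Q 29.4% vs Drug P 33.4%; Drug Q is lower overall.

Drug Q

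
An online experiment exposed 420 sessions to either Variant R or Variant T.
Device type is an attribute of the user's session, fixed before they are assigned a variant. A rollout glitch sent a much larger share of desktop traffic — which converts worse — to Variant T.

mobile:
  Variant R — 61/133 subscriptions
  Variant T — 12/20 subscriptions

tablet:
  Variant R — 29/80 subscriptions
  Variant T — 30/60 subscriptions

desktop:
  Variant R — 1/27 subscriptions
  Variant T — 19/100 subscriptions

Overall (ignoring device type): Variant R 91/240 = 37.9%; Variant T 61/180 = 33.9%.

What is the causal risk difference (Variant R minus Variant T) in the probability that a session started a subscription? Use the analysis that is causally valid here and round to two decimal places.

-0.14

The stratified and pooled comparisons disagree (Variant T wins within each device type; Variant R wins overall), so the answer turns on the causal role of device type.
Nothing the variant does changes device type; the imbalance is an allocation artefact. With device type also predicting the outcome, the pooled figure is confounded, and the within-stratum comparison is the causal one.
Adjusting over the population distribution of device type: 0.364·(0.459−0.600) + 0.333·(0.362−0.500) + 0.302·(0.037−0.190) = -0.144.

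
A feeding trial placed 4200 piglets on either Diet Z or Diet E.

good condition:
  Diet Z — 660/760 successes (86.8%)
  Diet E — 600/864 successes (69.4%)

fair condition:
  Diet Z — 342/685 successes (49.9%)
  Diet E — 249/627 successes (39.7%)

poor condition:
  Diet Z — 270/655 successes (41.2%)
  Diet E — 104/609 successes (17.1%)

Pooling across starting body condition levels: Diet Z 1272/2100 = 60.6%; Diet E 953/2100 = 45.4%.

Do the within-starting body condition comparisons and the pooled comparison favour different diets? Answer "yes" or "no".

Within each starting body condition level (good condition 86.8% vs 69.4%; fair condition 49.9% vs 39.7%; poor condition 41.2% vs 17.1%), Diet Z has the higher rate every time. Pooled: 60.6% vs 45.4% — Diet Z has the higher rate overall. They agree.

no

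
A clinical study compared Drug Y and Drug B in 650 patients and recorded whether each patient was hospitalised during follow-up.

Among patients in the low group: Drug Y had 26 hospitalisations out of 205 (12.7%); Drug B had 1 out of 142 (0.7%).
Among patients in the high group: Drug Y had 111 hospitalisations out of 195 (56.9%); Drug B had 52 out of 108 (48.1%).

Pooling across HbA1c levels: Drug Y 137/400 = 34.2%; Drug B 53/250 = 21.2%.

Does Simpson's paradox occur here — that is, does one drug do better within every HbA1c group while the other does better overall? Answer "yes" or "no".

no

Within each HbA1c level (low 12.7% vs 0.7%; high 56.9% vs 48.1%), Drug B has the lower rate every time. Pooled: 34.2% vs 21.2% — Drug B has the lower rate overall. They agree.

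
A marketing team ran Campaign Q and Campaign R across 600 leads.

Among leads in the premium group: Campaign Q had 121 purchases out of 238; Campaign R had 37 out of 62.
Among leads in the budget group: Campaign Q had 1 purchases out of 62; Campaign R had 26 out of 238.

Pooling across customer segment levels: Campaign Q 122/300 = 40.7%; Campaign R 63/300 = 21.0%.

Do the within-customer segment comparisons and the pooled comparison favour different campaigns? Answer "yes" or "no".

Within each customer segment level (premium 50.8% vs 59.7%; budget 1.6% vs 10.9%), Campaign R has the higher rate every time. Pooled: 40.7% vs 21.0% — Campaign Q has the higher rate overall. The two comparisons disagree.

yes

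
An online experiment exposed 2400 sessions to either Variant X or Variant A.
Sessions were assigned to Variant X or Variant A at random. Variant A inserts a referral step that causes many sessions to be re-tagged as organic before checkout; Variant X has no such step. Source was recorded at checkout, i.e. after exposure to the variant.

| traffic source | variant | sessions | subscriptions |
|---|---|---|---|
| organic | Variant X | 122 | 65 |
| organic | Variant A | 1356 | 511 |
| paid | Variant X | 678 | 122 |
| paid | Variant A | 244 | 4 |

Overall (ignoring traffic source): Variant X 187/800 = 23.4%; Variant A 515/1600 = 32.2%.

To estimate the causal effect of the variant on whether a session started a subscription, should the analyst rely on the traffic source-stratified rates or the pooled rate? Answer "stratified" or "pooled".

pooled

Stratifying would compare variants among sessions the variants themselves sorted into traffic source groups — a form of selection on an intermediate. The unconditioned pooled rates give the total causal effect.
Pooled: Variant X 23.4% vs Variant A 32.2%; Variant A is higher overall.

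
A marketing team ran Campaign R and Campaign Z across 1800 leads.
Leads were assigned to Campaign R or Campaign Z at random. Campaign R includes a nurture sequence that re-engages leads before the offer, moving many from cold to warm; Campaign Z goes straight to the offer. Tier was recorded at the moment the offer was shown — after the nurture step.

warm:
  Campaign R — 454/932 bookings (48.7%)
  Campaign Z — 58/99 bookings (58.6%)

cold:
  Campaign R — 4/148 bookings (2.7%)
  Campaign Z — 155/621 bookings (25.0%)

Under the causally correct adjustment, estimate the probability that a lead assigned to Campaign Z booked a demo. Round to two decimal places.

The stratified and pooled comparisons disagree (Campaign Z wins within each engagement tier; Campaign R wins overall), so the answer turns on the causal role of engagement tier.
Stratifying would compare campaigns among leads the campaigns themselves sorted into engagement tier groups — a form of selection on an intermediate. The unconditioned pooled rates give the total causal effect.
So P(outcome | do(Campaign Z)) is just the pooled rate for Campaign Z: 213/720 = 0.296.

0.30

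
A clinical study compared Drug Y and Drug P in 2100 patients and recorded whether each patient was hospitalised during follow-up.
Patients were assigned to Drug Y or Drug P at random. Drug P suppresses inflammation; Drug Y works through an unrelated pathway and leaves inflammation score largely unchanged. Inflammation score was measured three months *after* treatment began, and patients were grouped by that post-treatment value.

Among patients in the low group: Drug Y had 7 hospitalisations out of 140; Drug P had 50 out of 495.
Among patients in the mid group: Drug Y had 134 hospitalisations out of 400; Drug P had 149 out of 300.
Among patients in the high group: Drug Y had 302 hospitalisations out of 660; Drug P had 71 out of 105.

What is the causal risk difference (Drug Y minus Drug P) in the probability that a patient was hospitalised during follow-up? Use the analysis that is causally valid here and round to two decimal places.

+0.07

Within every inflammation score level Drug Y has the lower rate, yet pooled Drug P does — Simpson's reversal.
Stratifying would compare drugs among patients the drugs themselves sorted into inflammation score groups — a form of selection on an intermediate. The unconditioned pooled rates give the total causal effect.
The causal difference is the pooled difference: 0.369 − 0.300 = +0.069.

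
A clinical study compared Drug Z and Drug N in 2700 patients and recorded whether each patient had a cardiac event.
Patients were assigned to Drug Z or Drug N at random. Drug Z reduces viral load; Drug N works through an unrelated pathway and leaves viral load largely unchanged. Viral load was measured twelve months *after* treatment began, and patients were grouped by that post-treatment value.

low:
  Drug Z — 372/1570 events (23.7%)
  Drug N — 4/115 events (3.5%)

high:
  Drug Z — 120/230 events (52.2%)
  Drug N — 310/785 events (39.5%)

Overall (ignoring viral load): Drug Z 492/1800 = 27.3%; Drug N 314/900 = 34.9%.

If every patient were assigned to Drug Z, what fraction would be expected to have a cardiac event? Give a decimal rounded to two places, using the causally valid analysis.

The distribution of viral load is itself part of what the drug does — it is an intermediate outcome. Holding it fixed would remove that part of the effect; the total effect is the pooled difference.
So P(outcome | do(Drug Z)) is just the pooled rate for Drug Z: 492/1800 = 0.273.

0.27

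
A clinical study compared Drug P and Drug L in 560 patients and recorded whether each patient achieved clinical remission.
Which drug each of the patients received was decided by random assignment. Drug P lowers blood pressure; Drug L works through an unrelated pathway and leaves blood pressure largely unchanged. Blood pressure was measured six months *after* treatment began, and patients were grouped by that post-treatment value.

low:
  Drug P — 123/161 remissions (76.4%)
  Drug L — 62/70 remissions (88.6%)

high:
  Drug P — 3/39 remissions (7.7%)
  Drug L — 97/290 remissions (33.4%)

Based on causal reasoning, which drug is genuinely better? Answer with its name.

The stratified and pooled comparisons disagree (Drug L wins within each blood pressure; Drug P wins overall), so the answer turns on the causal role of blood pressure.
Blood pressure here is a post-treatment variable shaped by the drug; conditioning on it would introduce bias rather than remove it. The overall comparison is the causal one.
Pooled: Drug P 63.0% vs Drug L 44.2%; Drug P is higher overall.

Drug P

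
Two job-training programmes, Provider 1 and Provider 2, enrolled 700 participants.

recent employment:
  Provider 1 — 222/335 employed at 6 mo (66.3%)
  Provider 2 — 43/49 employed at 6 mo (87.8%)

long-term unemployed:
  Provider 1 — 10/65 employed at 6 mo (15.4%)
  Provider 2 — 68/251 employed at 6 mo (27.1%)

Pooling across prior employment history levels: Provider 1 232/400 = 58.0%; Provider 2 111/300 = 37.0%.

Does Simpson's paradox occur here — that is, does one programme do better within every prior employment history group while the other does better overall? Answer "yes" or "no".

Within each prior employment history level (recent employment 66.3% vs 87.8%; long-term unemployed 15.4% vs 27.1%), Provider 2 has the higher rate every time. Pooled: 58.0% vs 37.0% — Provider 1 has the higher rate overall. The two comparisons disagree.

yes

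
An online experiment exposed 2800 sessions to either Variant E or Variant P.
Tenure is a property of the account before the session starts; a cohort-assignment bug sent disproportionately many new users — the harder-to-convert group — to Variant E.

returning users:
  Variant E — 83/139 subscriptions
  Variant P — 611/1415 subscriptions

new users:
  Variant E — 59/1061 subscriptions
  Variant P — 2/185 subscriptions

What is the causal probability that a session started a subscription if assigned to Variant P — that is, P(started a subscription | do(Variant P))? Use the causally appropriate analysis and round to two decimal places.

User tenure is set before the variant has any effect — it is not caused by the variant — and it independently drives the outcome. That makes it a confounder, so the causal comparison is within user tenure levels.
Standardising Variant P to the population user tenure mix: 0.555·611/1415 + 0.445·2/185 = 0.244.

0.24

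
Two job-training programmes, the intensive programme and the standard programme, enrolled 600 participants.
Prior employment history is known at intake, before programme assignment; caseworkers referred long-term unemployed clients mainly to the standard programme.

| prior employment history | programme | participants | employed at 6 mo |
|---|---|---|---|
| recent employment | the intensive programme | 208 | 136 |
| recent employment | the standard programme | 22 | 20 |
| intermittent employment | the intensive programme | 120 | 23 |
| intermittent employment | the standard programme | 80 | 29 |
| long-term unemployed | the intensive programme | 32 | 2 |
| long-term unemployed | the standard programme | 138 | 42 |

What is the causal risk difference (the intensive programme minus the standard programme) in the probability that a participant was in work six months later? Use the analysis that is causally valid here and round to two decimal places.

Within every prior employment history level the standard programme has the higher rate, yet pooled the intensive programme does — Simpson's reversal.
Prior employment history differs across programmes for reasons unrelated to any effect of the programme itself, and it separately predicts the outcome — a classic confounder. We must compare within prior employment history levels.
Adjusting over the population distribution of prior employment history: 0.383·(0.654−0.909) + 0.333·(0.192−0.362) + 0.283·(0.062−0.304) = -0.223.

-0.22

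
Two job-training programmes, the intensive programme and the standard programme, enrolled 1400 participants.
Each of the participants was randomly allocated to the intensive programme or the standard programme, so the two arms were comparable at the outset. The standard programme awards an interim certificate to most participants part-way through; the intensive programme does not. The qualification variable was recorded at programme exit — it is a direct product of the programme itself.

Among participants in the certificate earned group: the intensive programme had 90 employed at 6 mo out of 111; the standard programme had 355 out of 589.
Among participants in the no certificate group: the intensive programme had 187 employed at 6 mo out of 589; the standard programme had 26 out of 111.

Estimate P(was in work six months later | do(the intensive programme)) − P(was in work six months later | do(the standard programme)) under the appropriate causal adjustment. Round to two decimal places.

-0.15

The qualification attained during the programme-specific comparison favours the intensive programme throughout, but the pooled figures favour the standard programme. The question is whether to condition on qualification attained during the programme.
The distribution of qualification attained during the programme is itself part of what the programme does — it is an intermediate outcome. Holding it fixed would remove that part of the effect; the total effect is the pooled difference.
The causal difference is the pooled difference: 0.396 − 0.544 = -0.149.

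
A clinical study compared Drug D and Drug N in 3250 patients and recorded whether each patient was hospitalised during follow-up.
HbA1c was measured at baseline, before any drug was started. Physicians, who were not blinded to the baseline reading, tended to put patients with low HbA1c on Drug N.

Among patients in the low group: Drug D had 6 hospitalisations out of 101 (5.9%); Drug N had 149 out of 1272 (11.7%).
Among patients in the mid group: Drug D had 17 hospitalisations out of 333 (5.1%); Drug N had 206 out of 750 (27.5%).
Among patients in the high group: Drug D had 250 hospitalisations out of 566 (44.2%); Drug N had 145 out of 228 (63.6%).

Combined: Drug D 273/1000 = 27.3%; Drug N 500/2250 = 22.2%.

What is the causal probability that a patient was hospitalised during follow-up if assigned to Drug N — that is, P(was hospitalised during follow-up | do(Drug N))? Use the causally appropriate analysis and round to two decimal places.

Since HbA1c is a pre-existing factor (not a product of the drug) and it affects the outcome on its own, it is a confounder. The stratified rates, not the pooled rate, identify the causal effect.
Standardising Drug N to the population HbA1c mix: 0.422·149/1272 + 0.333·206/750 + 0.244·145/228 = 0.296.

0.30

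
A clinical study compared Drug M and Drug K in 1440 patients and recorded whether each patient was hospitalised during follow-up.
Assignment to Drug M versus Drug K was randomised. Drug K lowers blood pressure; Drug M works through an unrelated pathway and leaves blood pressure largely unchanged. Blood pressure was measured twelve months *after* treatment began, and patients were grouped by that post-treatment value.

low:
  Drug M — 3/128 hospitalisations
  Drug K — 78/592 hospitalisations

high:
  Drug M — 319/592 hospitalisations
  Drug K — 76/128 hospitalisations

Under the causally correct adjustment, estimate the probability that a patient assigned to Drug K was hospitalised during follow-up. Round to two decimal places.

The blood pressure-specific comparison favours Drug M throughout, but the pooled figures favour Drug K. The question is whether to condition on blood pressure.
Blood pressure here is a post-treatment variable shaped by the drug; conditioning on it would introduce bias rather than remove it. The overall comparison is the causal one.
So P(outcome | do(Drug K)) is just the pooled rate for Drug K: 154/720 = 0.214.

0.21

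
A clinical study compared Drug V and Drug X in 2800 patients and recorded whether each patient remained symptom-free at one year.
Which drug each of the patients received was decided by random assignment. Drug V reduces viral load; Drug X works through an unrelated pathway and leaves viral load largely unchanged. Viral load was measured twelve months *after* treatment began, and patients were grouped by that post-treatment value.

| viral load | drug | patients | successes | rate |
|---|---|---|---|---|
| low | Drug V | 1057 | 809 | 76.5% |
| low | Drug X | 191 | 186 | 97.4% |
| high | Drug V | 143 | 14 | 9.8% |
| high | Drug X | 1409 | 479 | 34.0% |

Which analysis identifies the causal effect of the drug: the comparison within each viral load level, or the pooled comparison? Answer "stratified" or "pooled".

Viral load here is a post-treatment variable shaped by the drug; conditioning on it would introduce bias rather than remove it. The overall comparison is the causal one.
Pooled: Drug V 68.6% vs Drug X 41.6%; Drug V is higher overall.

pooled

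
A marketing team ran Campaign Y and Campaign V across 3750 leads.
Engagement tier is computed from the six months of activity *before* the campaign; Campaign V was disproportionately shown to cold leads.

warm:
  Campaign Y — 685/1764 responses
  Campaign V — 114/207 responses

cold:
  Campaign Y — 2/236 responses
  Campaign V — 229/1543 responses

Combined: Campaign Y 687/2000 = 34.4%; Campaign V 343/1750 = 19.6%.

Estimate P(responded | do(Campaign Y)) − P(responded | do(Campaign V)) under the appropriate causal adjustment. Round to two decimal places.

Engagement tier is set before the campaign has any effect — it is not caused by the campaign — and it independently drives the outcome. That makes it a confounder, so the causal comparison is within engagement tier levels.
Adjusting over the population distribution of engagement tier: 0.526·(0.388−0.551) + 0.474·(0.008−0.148) = -0.152.

-0.15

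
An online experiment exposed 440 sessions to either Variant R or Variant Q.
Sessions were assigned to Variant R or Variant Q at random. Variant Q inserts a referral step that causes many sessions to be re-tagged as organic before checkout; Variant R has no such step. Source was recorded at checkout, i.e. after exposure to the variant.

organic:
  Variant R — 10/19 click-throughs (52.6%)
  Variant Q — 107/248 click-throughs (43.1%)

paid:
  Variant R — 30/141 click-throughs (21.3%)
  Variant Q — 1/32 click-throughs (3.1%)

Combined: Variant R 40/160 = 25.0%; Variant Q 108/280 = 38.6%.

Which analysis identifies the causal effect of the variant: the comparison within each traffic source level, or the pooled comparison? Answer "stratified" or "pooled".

pooled

Stratifying would compare variants among sessions the variants themselves sorted into traffic source groups — a form of selection on an intermediate. The unconditioned pooled rates give the total causal effect.
Pooled: Variant R 25.0% vs Variant Q 38.6%; Variant Q is higher overall.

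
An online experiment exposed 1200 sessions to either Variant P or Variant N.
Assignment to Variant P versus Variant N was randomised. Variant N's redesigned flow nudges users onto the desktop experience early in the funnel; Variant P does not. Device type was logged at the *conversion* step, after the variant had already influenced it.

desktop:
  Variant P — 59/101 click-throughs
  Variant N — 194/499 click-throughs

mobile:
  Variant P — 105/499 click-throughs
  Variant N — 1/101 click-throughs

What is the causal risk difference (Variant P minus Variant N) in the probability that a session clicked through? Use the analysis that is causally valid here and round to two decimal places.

The distribution of device type is itself part of what the variant does — it is an intermediate outcome. Holding it fixed would remove that part of the effect; the total effect is the pooled difference.
The causal difference is the pooled difference: 0.273 − 0.325 = -0.052.

-0.05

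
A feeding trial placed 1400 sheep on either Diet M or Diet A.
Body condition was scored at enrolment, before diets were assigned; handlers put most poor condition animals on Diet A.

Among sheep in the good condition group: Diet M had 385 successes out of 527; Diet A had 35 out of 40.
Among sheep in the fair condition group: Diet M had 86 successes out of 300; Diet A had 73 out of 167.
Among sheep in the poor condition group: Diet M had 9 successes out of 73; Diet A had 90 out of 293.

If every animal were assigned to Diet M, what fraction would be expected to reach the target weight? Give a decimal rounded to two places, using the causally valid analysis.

Diet A is higher inside every starting body condition stratum but Diet M is higher in aggregate. Whether to stratify depends on how starting body condition relates to the diet.
Starting body condition differs across diets for reasons unrelated to any effect of the diet itself, and it separately predicts the outcome — a classic confounder. We must compare within starting body condition levels.
Standardising Diet M to the population starting body condition mix: 0.405·385/527 + 0.334·86/300 + 0.261·9/73 = 0.424.

0.42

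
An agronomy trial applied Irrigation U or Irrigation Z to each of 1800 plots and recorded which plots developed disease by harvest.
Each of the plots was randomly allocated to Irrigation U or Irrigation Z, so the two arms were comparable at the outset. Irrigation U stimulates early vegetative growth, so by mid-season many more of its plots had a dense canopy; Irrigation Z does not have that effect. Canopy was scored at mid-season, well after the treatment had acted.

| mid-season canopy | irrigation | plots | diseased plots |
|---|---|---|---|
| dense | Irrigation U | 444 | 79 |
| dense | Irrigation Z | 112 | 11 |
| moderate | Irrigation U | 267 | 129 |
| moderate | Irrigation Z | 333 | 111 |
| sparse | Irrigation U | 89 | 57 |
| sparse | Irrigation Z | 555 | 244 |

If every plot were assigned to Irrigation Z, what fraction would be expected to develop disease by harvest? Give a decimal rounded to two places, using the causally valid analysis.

0.37

Mid-season canopy is downstream of the irrigation. One should not condition on a consequence of treatment, so the overall rates are the right comparison.
So P(outcome | do(Irrigation Z)) is just the pooled rate for Irrigation Z: 366/1000 = 0.366.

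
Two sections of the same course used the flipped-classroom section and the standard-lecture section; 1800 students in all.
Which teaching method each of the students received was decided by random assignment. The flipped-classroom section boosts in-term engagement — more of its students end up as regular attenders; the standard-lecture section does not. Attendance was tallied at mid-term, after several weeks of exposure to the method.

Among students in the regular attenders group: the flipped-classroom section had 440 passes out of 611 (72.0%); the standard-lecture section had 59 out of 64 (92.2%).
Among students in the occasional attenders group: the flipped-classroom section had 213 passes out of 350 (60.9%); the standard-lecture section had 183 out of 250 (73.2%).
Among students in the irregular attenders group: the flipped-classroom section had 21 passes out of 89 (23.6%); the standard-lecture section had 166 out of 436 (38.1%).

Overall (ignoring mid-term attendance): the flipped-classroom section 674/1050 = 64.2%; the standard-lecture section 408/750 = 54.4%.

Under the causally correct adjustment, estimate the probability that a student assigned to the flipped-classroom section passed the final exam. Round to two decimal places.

The distribution of mid-term attendance is itself part of what the teaching method does — it is an intermediate outcome. Holding it fixed would remove that part of the effect; the total effect is the pooled difference.
So P(outcome | do(the flipped-classroom section)) is just the pooled rate for the flipped-classroom section: 674/1050 = 0.642.

0.64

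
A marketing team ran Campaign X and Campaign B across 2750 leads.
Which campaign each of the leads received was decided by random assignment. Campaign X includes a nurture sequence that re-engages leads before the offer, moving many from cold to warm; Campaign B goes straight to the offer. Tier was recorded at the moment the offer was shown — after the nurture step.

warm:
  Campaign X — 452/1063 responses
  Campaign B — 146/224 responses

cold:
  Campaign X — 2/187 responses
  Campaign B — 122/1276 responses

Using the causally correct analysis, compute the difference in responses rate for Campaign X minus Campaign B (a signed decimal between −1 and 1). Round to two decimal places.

+0.18

Engagement tier is recorded after the campaign and is itself shifted by it — it sits on the causal path from campaign to outcome. Conditioning on a mediator would strip out part of the effect we want; the pooled comparison gives the total causal effect.
The causal difference is the pooled difference: 0.363 − 0.179 = +0.185.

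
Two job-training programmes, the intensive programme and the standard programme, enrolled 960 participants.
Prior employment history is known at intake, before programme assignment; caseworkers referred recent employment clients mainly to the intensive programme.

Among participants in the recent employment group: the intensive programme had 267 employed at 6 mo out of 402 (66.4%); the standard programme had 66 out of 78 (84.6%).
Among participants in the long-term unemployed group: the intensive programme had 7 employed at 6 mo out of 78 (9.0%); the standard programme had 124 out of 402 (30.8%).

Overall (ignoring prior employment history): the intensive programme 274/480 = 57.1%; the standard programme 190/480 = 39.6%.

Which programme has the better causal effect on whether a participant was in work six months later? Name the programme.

the standard programme

Prior employment history is set before the programme has any effect — it is not caused by the programme — and it independently drives the outcome. That makes it a confounder, so the causal comparison is within prior employment history levels.
Within each level — recent employment: 66.4% vs 84.6%; long-term unemployed: 9.0% vs 30.8% — the standard programme is higher every time.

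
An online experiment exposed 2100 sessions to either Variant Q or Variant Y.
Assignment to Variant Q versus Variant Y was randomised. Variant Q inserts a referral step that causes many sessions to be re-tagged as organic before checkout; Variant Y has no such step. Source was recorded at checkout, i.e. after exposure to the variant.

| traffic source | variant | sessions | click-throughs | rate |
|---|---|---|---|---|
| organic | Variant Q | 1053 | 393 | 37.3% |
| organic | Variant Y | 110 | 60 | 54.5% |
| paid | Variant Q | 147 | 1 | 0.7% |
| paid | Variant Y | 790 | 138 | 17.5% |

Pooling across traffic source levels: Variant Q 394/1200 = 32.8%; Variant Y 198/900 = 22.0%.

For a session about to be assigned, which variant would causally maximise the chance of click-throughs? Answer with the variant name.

Variant Y is higher inside every traffic source stratum but Variant Q is higher in aggregate. Whether to stratify depends on how traffic source relates to the variant.
The distribution of traffic source is itself part of what the variant does — it is an intermediate outcome. Holding it fixed would remove that part of the effect; the total effect is the pooled difference.
Pooled: Variant Q 32.8% vs Variant Y 22.0%; Variant Q is higher overall.

Variant Q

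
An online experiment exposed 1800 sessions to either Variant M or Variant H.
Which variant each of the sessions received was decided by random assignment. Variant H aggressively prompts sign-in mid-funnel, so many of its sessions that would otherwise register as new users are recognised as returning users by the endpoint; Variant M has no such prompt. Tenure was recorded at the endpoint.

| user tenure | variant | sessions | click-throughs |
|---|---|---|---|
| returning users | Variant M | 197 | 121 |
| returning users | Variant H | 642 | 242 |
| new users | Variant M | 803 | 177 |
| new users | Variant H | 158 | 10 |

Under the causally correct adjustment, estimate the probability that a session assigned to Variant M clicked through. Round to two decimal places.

Because the variant influences user tenure, user tenure is a post-treatment mediator, not a confounder. Stratifying on it would bias the estimate; the causal effect is the crude pooled difference.
So P(outcome | do(Variant M)) is just the pooled rate for Variant M: 298/1000 = 0.298.

0.30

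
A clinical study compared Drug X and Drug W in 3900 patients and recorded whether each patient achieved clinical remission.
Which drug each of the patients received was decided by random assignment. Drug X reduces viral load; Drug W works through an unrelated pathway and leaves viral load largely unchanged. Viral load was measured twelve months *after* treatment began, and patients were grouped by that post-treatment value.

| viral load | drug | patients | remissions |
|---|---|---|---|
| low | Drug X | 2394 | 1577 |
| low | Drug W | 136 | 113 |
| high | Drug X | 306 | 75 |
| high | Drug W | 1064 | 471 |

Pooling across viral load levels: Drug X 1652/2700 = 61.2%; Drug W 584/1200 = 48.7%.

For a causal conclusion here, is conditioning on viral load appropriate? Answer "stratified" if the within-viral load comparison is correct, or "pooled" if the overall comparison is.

Viral load here is a post-treatment variable shaped by the drug; conditioning on it would introduce bias rather than remove it. The overall comparison is the causal one.
Pooled: Drug X 61.2% vs Drug W 48.7%; Drug X is higher overall.

pooled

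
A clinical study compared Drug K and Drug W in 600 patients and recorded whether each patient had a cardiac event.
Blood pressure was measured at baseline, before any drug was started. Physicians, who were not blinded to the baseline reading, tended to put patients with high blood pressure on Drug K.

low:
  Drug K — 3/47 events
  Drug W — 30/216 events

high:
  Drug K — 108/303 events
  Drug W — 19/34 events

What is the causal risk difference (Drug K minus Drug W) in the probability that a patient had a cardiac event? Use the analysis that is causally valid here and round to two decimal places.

-0.15

Drug K is lower inside every blood pressure stratum but Drug W is lower in aggregate. Whether to stratify depends on how blood pressure relates to the drug.
Nothing the drug does changes blood pressure; the imbalance is an allocation artefact. With blood pressure also predicting the outcome, the pooled figure is confounded, and the within-stratum comparison is the causal one.
Adjusting over the population distribution of blood pressure: 0.438·(0.064−0.139) + 0.562·(0.356−0.559) = -0.147.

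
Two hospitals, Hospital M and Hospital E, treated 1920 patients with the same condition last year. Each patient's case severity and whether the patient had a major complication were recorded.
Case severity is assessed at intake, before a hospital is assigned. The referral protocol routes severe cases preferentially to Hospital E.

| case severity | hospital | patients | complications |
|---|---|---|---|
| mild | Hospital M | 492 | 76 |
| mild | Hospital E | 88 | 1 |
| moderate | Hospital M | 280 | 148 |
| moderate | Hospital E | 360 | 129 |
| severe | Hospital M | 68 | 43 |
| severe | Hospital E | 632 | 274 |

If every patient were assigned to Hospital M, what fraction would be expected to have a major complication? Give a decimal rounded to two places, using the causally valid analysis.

0.45

Here case severity is a common cause — it drives both which hospital a case falls under and the outcome. The crude comparison mixes populations; the stratum-specific rates are the causally relevant ones.
Standardising Hospital M to the population case severity mix: 0.302·76/492 + 0.333·148/280 + 0.365·43/68 = 0.453.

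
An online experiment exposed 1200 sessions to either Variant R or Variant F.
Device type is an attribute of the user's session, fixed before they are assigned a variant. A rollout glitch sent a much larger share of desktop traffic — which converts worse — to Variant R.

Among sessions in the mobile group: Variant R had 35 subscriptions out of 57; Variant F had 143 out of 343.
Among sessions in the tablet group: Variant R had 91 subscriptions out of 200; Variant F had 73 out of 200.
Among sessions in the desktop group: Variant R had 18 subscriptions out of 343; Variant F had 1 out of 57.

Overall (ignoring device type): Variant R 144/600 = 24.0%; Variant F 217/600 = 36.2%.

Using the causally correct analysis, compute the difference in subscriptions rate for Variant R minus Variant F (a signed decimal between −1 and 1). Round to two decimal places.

+0.11

Device type differs across variants for reasons unrelated to any effect of the variant itself, and it separately predicts the outcome — a classic confounder. We must compare within device type levels.
Adjusting over the population distribution of device type: 0.333·(0.614−0.417) + 0.333·(0.455−0.365) + 0.333·(0.052−0.018) = +0.107.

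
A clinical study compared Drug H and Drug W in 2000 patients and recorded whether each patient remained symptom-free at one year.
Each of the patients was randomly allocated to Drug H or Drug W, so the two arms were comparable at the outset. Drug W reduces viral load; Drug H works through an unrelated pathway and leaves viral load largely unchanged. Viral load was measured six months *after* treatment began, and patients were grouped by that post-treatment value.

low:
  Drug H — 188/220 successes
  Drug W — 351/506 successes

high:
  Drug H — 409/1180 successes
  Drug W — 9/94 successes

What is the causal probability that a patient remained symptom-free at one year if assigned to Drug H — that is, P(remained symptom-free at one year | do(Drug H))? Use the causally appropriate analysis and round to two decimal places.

0.43

The stratified and pooled comparisons disagree (Drug H wins within each viral load; Drug W wins overall), so the answer turns on the causal role of viral load.
Stratifying would compare drugs among patients the drugs themselves sorted into viral load groups — a form of selection on an intermediate. The unconditioned pooled rates give the total causal effect.
So P(outcome | do(Drug H)) is just the pooled rate for Drug H: 597/1400 = 0.426.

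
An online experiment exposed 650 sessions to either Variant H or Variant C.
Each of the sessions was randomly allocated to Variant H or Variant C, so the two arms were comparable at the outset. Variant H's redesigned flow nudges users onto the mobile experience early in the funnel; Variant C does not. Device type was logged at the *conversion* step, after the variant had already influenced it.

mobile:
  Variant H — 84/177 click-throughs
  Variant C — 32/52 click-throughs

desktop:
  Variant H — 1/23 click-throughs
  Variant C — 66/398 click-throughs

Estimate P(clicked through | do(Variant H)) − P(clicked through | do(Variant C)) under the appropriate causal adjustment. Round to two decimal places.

Device type is recorded after the variant and is itself shifted by it — it sits on the causal path from variant to outcome. Conditioning on a mediator would strip out part of the effect we want; the pooled comparison gives the total causal effect.
The causal difference is the pooled difference: 0.425 − 0.218 = +0.207.

+0.21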